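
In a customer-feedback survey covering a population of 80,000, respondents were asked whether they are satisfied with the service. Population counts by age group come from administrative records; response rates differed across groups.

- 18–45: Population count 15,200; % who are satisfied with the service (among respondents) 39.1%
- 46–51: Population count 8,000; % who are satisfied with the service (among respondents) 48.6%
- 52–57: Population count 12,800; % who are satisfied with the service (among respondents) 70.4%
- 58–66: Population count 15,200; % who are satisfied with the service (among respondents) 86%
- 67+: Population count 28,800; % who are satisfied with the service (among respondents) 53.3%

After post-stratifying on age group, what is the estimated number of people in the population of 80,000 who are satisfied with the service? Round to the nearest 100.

47,300

Estimated count per cell = population count × respondent percentage:
  18–45: 15,200 × 39.1% = 5943.2
  46–51: 8,000 × 48.6% = 3888
  52–57: 12,800 × 70.4% = 9011.2
  58–66: 15,200 × 86% = 13,072
  67+: 28,800 × 53.3% = 15350.4
Estimated total = 47264.8 → 47,300.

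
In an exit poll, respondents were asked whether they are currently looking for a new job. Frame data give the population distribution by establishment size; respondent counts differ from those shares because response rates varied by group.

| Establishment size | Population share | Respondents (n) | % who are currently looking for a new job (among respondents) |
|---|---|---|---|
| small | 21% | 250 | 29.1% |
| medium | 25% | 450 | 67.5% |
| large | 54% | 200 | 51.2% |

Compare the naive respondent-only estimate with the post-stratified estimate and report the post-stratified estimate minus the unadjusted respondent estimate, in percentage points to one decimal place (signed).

-2.6 percentage points

Naive respondent-only estimate (weights = respondent counts):
  (250/900)×29.1 + (450/900)×67.5 + (200/900)×51.2 = 53.2111%
Reweighting by population establishment size shares:
  0.21×29.1 + 0.25×67.5 + 0.54×51.2 = 50.634%
Difference = 50.634 − 53.2111 = -2.5771 pp.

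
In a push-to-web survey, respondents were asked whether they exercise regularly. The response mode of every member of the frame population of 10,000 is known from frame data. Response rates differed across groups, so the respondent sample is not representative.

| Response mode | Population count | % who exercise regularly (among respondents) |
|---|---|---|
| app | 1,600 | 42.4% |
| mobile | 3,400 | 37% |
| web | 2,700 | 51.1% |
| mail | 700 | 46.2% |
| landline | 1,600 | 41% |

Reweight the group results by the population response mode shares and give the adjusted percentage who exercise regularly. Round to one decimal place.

Weight each group's respondent value by its population share:
  app: (1,600/10,000) × 42.4 = 6.784
  mobile: (3,400/10,000) × 37 = 12.58
  web: (2,700/10,000) × 51.1 = 13.797
  mail: (700/10,000) × 46.2 = 3.234
  landline: (1,600/10,000) × 41 = 6.56
Post-stratified estimate = 42.955 → 43.0%.

43.0%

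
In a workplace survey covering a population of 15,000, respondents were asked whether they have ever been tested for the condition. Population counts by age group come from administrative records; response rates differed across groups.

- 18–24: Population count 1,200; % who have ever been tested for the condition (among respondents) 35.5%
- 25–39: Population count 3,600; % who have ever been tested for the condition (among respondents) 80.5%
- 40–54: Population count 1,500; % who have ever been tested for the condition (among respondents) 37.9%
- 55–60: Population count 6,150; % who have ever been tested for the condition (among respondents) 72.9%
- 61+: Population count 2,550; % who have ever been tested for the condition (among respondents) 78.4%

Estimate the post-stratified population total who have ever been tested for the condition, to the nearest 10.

10,380

Each cell contributes its population count × the respondent rate:
  18–24: 1,200 × 35.5% = 426
  25–39: 3,600 × 80.5% = 2898
  40–54: 1,500 × 37.9% = 568.5
  55–60: 6,150 × 72.9% = 4483.35
  61+: 2,550 × 78.4% = 1999.2
Estimated total = 10375 → 10,380.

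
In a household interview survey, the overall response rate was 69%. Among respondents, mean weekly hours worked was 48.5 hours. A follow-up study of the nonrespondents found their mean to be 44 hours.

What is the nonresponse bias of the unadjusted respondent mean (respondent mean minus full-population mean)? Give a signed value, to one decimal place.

Nonresponse fraction = 1 − 0.69 = 0.31.
Bias = (nonresponse fraction) × (respondent mean − nonrespondent mean)
     = 0.31 × (48.5 − 44) = 0.31 × 4.5 = 1.395.

+1.4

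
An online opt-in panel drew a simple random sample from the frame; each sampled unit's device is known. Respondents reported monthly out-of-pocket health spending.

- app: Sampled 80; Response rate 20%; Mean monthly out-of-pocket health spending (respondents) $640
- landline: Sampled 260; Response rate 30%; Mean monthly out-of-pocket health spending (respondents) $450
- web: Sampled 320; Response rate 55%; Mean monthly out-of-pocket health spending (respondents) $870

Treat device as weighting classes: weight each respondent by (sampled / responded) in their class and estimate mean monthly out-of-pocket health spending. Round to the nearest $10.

$680

Inverse-response-rate weighting restores each class to its sampled count, so class totals weight by n_sampled:
  app: 80 × 640 = 51,200
  landline: 260 × 450 = 117,000
  web: 320 × 870 = 278,400
Adjusted estimate = 446,600 / 660 = 676.667 → $680.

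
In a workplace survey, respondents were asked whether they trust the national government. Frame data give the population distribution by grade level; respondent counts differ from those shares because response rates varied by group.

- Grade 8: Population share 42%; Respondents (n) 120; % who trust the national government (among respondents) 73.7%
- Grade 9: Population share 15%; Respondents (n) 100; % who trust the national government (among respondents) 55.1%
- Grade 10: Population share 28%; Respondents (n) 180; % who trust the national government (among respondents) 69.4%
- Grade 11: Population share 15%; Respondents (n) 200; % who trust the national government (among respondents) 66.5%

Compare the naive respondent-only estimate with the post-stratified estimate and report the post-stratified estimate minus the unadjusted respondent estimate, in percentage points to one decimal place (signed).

Unadjusted (pooled respondent) estimate weights by respondent counts:
  (120/600)×73.7 + (100/600)×55.1 + (180/600)×69.4 + (200/600)×66.5 = 66.91%
Post-stratifying to population shares instead:
  0.42×73.7 + 0.15×55.1 + 0.28×69.4 + 0.15×66.5 = 68.626%
Difference = 68.626 − 66.91 = 1.716 pp.

+1.7 percentage points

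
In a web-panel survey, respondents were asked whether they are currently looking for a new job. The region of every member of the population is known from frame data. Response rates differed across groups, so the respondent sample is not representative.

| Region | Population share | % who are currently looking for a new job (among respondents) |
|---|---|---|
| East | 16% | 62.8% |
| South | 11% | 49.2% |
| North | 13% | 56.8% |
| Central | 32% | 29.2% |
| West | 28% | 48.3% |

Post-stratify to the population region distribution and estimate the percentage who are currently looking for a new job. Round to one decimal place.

Each cell contributes population-share × respondent value:
  East: 0.16 × 62.8 = 10.048
  South: 0.11 × 49.2 = 5.412
  North: 0.13 × 56.8 = 7.384
  Central: 0.32 × 29.2 = 9.344
  West: 0.28 × 48.3 = 13.524
Post-stratified estimate = 45.712 → 45.7%.

45.7%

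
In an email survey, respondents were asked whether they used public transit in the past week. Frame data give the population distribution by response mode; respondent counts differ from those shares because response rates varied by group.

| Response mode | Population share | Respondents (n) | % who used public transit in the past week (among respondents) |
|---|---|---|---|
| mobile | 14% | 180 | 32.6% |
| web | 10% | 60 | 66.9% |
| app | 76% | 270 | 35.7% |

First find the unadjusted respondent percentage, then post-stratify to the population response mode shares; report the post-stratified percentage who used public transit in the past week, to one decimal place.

Naive respondent-only estimate (weights = respondent counts):
  (180/510)×32.6 + (60/510)×66.9 + (270/510)×35.7 = 38.2765%
Post-stratifying to population shares instead:
  0.14×32.6 + 0.1×66.9 + 0.76×35.7 = 38.386%

38.4%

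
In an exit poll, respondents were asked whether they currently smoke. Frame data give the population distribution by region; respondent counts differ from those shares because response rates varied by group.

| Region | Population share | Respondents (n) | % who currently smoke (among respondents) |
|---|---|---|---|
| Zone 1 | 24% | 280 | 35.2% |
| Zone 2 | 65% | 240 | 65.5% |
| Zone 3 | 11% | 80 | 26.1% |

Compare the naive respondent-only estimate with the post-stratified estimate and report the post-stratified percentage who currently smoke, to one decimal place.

Unadjusted (pooled respondent) estimate weights by respondent counts:
  (280/600)×35.2 + (240/600)×65.5 + (80/600)×26.1 = 46.1067%
Post-stratifying to population shares instead:
  0.24×35.2 + 0.65×65.5 + 0.11×26.1 = 53.894%

53.9%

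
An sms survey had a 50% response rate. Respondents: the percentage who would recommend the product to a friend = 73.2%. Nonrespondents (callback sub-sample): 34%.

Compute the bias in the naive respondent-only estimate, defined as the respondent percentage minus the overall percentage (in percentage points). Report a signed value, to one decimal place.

Nonresponse fraction = 1 − 0.5 = 0.5.
Bias = (nonresponse fraction) × (respondent percentage − nonrespondent percentage)
     = 0.5 × (73.2 − 34) = 0.5 × 39.2 = 19.6.

+19.6 percentage points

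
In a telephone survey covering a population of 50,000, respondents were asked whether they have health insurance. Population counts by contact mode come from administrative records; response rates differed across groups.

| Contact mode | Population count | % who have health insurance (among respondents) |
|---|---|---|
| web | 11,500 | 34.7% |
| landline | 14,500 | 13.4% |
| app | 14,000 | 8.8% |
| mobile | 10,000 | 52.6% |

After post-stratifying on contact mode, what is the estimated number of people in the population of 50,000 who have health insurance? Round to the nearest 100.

Estimated count per cell = population count × respondent percentage:
  web: 11,500 × 34.7% = 3990.5
  landline: 14,500 × 13.4% = 1943
  app: 14,000 × 8.8% = 1232
  mobile: 10,000 × 52.6% = 5260
Estimated total = 12425.5 → 12,400.

12,400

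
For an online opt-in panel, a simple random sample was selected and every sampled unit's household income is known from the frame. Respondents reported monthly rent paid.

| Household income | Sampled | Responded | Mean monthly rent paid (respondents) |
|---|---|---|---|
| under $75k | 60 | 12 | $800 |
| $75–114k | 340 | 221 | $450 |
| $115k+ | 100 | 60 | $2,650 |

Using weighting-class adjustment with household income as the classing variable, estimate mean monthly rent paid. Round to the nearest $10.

$930

Class response rates: under $75k 12/60 = 20%, $75–114k 221/340 = 65%, $115k+ 60/100 = 60%.
With weight = n_sampled/n_responded per class, the weighted class total is n_sampled:
  under $75k: 60 × 800 = 48,000
  $75–114k: 340 × 450 = 153,000
  $115k+: 100 × 2650 = 265,000
Adjusted estimate = 466,000 / 500 = 932 → $930.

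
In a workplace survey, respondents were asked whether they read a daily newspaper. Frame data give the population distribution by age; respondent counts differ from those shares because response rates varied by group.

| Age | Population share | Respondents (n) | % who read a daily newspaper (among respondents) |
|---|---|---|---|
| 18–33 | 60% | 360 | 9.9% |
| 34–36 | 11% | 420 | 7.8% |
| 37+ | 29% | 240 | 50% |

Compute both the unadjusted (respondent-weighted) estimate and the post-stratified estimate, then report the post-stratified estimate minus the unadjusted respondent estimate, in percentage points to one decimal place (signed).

+2.8 percentage points

Naive respondent-only estimate (weights = respondent counts):
  (360/1020)×9.9 + (420/1020)×7.8 + (240/1020)×50 = 18.4706%
Post-stratified estimate weights by population shares:
  0.6×9.9 + 0.11×7.8 + 0.29×50 = 21.298%
Difference = 21.298 − 18.4706 = 2.8274 pp.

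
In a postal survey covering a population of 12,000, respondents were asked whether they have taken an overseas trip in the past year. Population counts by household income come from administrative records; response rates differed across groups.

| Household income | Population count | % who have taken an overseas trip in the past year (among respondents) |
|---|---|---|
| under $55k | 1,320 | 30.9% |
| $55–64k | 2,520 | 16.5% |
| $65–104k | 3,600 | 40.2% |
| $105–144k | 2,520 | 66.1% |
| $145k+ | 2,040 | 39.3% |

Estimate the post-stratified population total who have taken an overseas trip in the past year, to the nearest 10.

Estimated count per cell = population count × respondent percentage:
  under $55k: 1,320 × 30.9% = 407.88
  $55–64k: 2,520 × 16.5% = 415.8
  $65–104k: 3,600 × 40.2% = 1447.2
  $105–144k: 2,520 × 66.1% = 1665.72
  $145k+: 2,040 × 39.3% = 801.72
Estimated total = 4738.32 → 4,740.

4,740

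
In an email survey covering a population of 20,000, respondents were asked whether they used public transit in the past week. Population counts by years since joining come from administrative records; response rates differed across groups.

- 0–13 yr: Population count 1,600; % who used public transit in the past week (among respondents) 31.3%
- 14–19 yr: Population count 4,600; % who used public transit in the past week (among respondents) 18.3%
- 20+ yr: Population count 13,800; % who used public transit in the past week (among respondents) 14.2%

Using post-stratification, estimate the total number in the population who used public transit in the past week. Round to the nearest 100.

3,300

Each cell contributes its population count × the respondent rate:
  0–13 yr: 1,600 × 31.3% = 500.8
  14–19 yr: 4,600 × 18.3% = 841.8
  20+ yr: 13,800 × 14.2% = 1959.6
Estimated total = 3302.2 → 3,300.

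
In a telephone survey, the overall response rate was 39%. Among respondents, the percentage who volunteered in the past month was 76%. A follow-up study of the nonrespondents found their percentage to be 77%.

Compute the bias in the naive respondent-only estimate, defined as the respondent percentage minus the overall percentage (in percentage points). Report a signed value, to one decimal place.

Nonresponse fraction = 1 − 0.39 = 0.61.
Bias = (nonresponse fraction) × (respondent percentage − nonrespondent percentage)
     = 0.61 × (76 − 77) = 0.61 × -1 = -0.61.

-0.6 percentage points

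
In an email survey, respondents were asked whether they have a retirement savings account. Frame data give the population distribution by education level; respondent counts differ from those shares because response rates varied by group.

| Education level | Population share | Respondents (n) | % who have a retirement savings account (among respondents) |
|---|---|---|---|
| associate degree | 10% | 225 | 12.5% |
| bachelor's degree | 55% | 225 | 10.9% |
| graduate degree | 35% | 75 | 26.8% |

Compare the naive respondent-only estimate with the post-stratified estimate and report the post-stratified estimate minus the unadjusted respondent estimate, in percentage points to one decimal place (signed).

+2.8 percentage points

Without adjustment, the pooled respondent share is:
  (225/525)×12.5 + (225/525)×10.9 + (75/525)×26.8 = 13.8571%
Reweighting by population education level shares:
  0.1×12.5 + 0.55×10.9 + 0.35×26.8 = 16.625%
Difference = 16.625 − 13.8571 = 2.7679 pp.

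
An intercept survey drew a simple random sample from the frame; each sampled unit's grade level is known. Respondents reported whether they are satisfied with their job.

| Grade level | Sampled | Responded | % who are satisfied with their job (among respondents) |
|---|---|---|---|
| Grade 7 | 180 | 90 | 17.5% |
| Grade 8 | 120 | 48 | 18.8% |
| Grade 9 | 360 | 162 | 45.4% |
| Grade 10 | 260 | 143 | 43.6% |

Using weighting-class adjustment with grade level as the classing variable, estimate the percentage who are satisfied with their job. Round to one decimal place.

36.0%

Response rates by class: Grade 7 90/180 = 50%, Grade 8 48/120 = 40%, Grade 9 162/360 = 45%, Grade 10 143/260 = 55%.
Inverse-response-rate weighting restores each class to its sampled count, so class totals weight by n_sampled:
  Grade 7: 180 × 17.5 = 3150
  Grade 8: 120 × 18.8 = 2256
  Grade 9: 360 × 45.4 = 16,344
  Grade 10: 260 × 43.6 = 11,336
Adjusted estimate = 33,086 / 920 = 35.963 → 36.0%.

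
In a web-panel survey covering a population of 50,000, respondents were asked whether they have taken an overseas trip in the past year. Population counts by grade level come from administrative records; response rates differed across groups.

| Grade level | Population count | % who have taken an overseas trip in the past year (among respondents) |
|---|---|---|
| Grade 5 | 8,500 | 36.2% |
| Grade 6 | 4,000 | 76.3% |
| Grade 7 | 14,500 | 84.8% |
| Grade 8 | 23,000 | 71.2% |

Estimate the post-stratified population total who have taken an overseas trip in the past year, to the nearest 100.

34,800

Apply each group's respondent rate to its population count:
  Grade 5: 8,500 × 36.2% = 3077
  Grade 6: 4,000 × 76.3% = 3052
  Grade 7: 14,500 × 84.8% = 12,296
  Grade 8: 23,000 × 71.2% = 16,376
Estimated total = 34,801 → 34,800.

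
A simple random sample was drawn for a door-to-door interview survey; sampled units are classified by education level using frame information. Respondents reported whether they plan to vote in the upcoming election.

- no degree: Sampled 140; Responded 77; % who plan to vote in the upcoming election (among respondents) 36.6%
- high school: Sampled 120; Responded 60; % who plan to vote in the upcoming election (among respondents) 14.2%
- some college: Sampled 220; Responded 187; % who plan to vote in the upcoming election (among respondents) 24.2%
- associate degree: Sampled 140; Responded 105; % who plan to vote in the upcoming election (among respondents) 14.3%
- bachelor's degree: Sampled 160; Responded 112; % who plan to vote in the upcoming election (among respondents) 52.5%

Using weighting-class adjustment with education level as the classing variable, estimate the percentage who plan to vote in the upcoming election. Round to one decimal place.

28.9%

Response rates by class: no degree 77/140 = 55%, high school 60/120 = 50%, some college 187/220 = 85%, associate degree 105/140 = 75%, bachelor's degree 112/160 = 70%.
Each respondent's weight = sampled/responded in their class; summing within a class gives n_sampled, so:
  no degree: 140 × 36.6 = 5124
  high school: 120 × 14.2 = 1704
  some college: 220 × 24.2 = 5324
  associate degree: 140 × 14.3 = 2002
  bachelor's degree: 160 × 52.5 = 8400
Adjusted estimate = 22,554 / 780 = 28.9154 → 28.9%.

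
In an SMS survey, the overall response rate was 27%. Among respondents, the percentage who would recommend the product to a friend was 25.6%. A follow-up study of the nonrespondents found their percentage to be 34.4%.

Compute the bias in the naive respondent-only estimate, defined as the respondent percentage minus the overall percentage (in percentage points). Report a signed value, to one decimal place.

Nonresponse fraction = 1 − 0.27 = 0.73.
Bias = (nonresponse fraction) × (respondent percentage − nonrespondent percentage)
     = 0.73 × (25.6 − 34.4) = 0.73 × -8.8 = -6.424.

-6.4 percentage points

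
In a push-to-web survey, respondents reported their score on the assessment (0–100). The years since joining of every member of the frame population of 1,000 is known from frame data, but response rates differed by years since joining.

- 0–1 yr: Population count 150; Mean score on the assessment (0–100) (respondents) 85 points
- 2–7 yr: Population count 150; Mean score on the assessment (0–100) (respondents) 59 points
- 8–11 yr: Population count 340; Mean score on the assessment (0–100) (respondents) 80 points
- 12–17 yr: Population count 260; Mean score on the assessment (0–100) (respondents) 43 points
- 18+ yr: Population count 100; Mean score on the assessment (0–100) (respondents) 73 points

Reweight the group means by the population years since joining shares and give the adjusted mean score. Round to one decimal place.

Weight each group's respondent value by its population share:
  0–1 yr: (150/1,000) × 85 = 12.75
  2–7 yr: (150/1,000) × 59 = 8.85
  8–11 yr: (340/1,000) × 80 = 27.2
  12–17 yr: (260/1,000) × 43 = 11.18
  18+ yr: (100/1,000) × 73 = 7.3
Post-stratified estimate = 67.28 → 67.3.

67.3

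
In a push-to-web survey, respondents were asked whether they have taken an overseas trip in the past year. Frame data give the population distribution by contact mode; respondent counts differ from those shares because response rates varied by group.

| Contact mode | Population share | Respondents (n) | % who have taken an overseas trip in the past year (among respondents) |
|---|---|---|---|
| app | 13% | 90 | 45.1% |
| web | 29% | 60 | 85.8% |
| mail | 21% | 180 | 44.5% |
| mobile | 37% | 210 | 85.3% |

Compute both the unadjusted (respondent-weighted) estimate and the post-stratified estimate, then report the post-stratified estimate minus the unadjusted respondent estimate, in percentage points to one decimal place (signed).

+6.6 percentage points

Naive respondent-only estimate (weights = respondent counts):
  (90/540)×45.1 + (60/540)×85.8 + (180/540)×44.5 + (210/540)×85.3 = 65.0556%
Reweighting by population contact mode shares:
  0.13×45.1 + 0.29×85.8 + 0.21×44.5 + 0.37×85.3 = 71.651%
Difference = 71.651 − 65.0556 = 6.5954 pp.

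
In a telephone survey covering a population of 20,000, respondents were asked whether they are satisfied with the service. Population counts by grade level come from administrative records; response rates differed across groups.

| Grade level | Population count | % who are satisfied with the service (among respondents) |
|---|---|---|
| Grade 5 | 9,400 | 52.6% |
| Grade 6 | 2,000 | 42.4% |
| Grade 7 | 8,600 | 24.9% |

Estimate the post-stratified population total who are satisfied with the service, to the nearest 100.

7,900

Each cell contributes its population count × the respondent rate:
  Grade 5: 9,400 × 52.6% = 4944.4
  Grade 6: 2,000 × 42.4% = 848
  Grade 7: 8,600 × 24.9% = 2141.4
Estimated total = 7933.8 → 7,900.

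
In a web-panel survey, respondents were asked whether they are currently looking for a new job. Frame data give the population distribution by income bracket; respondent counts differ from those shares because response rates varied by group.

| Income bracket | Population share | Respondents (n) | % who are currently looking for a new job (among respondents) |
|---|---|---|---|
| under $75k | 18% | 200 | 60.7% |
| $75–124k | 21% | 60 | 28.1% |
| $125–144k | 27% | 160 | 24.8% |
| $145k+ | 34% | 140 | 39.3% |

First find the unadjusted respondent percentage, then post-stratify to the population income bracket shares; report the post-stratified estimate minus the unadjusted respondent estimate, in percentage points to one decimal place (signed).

-4.7 percentage points

Unadjusted (pooled respondent) estimate weights by respondent counts:
  (200/560)×60.7 + (60/560)×28.1 + (160/560)×24.8 + (140/560)×39.3 = 41.6%
Post-stratifying to population shares instead:
  0.18×60.7 + 0.21×28.1 + 0.27×24.8 + 0.34×39.3 = 36.885%
Difference = 36.885 − 41.6 = -4.715 pp.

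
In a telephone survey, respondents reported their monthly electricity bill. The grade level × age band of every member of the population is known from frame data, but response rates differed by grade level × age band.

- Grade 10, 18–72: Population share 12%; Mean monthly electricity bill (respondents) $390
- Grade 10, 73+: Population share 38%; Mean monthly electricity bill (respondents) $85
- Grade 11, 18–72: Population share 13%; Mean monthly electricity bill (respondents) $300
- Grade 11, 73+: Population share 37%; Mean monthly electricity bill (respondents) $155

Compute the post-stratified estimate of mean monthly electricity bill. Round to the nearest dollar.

Weight each group's respondent value by its population share:
  Grade 10, 18–72: 0.12 × 390 = 46.8
  Grade 10, 73+: 0.38 × 85 = 32.3
  Grade 11, 18–72: 0.13 × 300 = 39
  Grade 11, 73+: 0.37 × 155 = 57.35
Post-stratified estimate = 175.45 → $175.

$175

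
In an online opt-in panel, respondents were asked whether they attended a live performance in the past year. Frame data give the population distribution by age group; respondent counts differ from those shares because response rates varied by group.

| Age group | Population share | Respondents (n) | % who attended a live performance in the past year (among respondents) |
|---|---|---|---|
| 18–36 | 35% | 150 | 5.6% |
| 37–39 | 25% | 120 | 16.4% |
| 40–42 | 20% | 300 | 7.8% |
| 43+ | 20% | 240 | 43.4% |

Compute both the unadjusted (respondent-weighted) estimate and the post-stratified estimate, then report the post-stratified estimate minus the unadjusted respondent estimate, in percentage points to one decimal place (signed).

Without adjustment, the pooled respondent share is:
  (150/810)×5.6 + (120/810)×16.4 + (300/810)×7.8 + (240/810)×43.4 = 19.2148%
Post-stratifying to population shares instead:
  0.35×5.6 + 0.25×16.4 + 0.2×7.8 + 0.2×43.4 = 16.3%
Difference = 16.3 − 19.2148 = -2.9148 pp.

-2.9 percentage points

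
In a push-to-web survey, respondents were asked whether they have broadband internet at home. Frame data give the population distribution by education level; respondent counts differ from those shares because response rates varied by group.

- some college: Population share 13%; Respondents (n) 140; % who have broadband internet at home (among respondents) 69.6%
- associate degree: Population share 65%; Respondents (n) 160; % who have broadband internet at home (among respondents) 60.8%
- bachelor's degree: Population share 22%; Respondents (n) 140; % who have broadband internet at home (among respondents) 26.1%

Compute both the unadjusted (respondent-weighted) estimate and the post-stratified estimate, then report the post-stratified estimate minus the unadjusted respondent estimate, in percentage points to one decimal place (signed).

+1.8 percentage points

Without adjustment, the pooled respondent share is:
  (140/440)×69.6 + (160/440)×60.8 + (140/440)×26.1 = 52.5591%
Reweighting by population education level shares:
  0.13×69.6 + 0.65×60.8 + 0.22×26.1 = 54.31%
Difference = 54.31 − 52.5591 = 1.7509 pp.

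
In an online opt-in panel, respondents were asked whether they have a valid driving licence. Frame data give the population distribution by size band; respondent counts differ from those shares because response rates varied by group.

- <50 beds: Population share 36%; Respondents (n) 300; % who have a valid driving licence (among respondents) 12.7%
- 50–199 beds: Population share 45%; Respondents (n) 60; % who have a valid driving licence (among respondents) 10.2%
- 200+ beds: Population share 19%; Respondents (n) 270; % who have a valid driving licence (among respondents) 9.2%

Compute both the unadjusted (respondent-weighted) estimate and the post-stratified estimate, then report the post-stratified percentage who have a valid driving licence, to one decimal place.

Unadjusted (pooled respondent) estimate weights by respondent counts:
  (300/630)×12.7 + (60/630)×10.2 + (270/630)×9.2 = 10.9619%
Post-stratified estimate weights by population shares:
  0.36×12.7 + 0.45×10.2 + 0.19×9.2 = 10.91%

10.9%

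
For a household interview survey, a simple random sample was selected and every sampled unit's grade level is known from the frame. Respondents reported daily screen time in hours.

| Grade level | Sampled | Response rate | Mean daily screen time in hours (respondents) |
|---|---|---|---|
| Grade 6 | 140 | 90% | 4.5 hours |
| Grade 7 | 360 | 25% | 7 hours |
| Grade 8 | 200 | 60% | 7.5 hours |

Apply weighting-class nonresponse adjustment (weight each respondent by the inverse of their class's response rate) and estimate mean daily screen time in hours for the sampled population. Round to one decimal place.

Each respondent's weight = sampled/responded in their class; summing within a class gives n_sampled, so:
  Grade 6: 140 × 4.5 = 630
  Grade 7: 360 × 7 = 2520
  Grade 8: 200 × 7.5 = 1500
Adjusted estimate = 4650 / 700 = 6.64286 → 6.6.

6.6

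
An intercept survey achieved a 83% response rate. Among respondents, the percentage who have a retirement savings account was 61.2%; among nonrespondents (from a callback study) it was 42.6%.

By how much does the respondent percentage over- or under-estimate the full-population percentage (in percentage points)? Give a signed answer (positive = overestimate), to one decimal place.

+3.2 percentage points

Nonresponse fraction = 1 − 0.83 = 0.17.
Bias = (nonresponse fraction) × (respondent percentage − nonrespondent percentage)
     = 0.17 × (61.2 − 42.6) = 0.17 × 18.6 = 3.162.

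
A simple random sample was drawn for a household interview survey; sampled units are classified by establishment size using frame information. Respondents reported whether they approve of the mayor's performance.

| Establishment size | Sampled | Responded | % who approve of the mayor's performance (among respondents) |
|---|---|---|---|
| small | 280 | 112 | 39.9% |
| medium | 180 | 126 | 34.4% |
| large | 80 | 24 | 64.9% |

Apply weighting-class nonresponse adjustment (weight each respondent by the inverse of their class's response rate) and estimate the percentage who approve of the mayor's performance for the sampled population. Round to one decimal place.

Response rates by class: small 112/280 = 40%, medium 126/180 = 70%, large 24/80 = 30%.
Weighting each respondent by the inverse class response rate inflates each class back to its sampled size, so the class weight is n_sampled:
  small: 280 × 39.9 = 11,172
  medium: 180 × 34.4 = 6192
  large: 80 × 64.9 = 5192
Adjusted estimate = 22,556 / 540 = 41.7704 → 41.8%.

41.8%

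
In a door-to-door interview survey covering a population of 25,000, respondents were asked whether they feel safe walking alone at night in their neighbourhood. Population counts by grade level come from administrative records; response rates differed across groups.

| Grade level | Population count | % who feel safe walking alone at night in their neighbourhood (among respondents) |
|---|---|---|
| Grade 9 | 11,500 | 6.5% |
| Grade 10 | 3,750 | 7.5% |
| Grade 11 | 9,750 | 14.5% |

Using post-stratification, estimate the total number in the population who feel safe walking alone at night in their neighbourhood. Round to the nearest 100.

Apply each group's respondent rate to its population count:
  Grade 9: 11,500 × 6.5% = 747.5
  Grade 10: 3,750 × 7.5% = 281.25
  Grade 11: 9,750 × 14.5% = 1413.75
Estimated total = 2442.5 → 2,400.

2,400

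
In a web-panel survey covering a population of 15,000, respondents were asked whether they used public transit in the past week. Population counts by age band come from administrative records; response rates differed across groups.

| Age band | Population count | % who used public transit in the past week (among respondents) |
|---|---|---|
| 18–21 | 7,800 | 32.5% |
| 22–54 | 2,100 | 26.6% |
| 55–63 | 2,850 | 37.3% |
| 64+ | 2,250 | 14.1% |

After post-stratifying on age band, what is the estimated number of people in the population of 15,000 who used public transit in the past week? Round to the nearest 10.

Estimated count per cell = population count × respondent percentage:
  18–21: 7,800 × 32.5% = 2535
  22–54: 2,100 × 26.6% = 558.6
  55–63: 2,850 × 37.3% = 1063.05
  64+: 2,250 × 14.1% = 317.25
Estimated total = 4473.9 → 4,470.

4,470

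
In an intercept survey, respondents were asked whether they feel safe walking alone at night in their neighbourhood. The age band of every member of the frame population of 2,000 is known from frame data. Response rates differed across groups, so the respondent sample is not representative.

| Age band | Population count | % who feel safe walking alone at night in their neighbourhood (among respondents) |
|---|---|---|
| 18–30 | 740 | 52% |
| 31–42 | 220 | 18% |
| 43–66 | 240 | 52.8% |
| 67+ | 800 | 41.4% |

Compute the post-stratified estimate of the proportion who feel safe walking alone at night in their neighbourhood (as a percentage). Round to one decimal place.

44.1%

Weight each group's respondent value by its population share:
  18–30: (740/2,000) × 52 = 19.24
  31–42: (220/2,000) × 18 = 1.98
  43–66: (240/2,000) × 52.8 = 6.336
  67+: (800/2,000) × 41.4 = 16.56
Post-stratified estimate = 44.116 → 44.1%.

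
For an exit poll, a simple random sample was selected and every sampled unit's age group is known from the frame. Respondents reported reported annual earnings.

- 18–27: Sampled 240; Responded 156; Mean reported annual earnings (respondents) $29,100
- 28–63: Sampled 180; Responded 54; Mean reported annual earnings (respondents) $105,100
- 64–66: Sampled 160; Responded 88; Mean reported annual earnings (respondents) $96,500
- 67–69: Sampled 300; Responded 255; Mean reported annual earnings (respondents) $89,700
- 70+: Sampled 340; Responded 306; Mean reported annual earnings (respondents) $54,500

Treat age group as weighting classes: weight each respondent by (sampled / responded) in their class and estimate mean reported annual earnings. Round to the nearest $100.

Class response rates: 18–27 156/240 = 65%, 28–63 54/180 = 30%, 64–66 88/160 = 55%, 67–69 255/300 = 85%, 70+ 306/340 = 90%.
Inverse-response-rate weighting restores each class to its sampled count, so class totals weight by n_sampled:
  18–27: 240 × 29,100 = 6,984,000
  28–63: 180 × 105,100 = 18,918,000
  64–66: 160 × 96,500 = 15,440,000
  67–69: 300 × 89,700 = 26,910,000
  70+: 340 × 54,500 = 18,530,000
Adjusted estimate = 86,782,000 / 1,220 = 71132.8 → $71,100.

$71,100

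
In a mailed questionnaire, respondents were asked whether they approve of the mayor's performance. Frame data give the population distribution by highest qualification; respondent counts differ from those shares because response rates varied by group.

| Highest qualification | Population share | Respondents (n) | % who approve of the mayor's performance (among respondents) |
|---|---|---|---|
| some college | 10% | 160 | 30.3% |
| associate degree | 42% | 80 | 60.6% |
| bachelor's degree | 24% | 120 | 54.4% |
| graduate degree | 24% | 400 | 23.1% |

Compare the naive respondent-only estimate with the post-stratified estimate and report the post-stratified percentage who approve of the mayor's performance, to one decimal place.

Naive respondent-only estimate (weights = respondent counts):
  (160/760)×30.3 + (80/760)×60.6 + (120/760)×54.4 + (400/760)×23.1 = 33.5053%
Reweighting by population highest qualification shares:
  0.1×30.3 + 0.42×60.6 + 0.24×54.4 + 0.24×23.1 = 47.082%

47.1%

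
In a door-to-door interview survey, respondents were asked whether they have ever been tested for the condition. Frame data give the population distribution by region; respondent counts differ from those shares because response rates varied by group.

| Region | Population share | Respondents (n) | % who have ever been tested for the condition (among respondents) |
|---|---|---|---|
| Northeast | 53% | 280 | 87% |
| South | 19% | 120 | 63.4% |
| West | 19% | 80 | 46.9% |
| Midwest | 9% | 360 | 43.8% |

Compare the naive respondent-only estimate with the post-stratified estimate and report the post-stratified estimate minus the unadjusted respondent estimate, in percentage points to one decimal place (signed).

+9.7 percentage points

Without adjustment, the pooled respondent share is:
  (280/840)×87 + (120/840)×63.4 + (80/840)×46.9 + (360/840)×43.8 = 61.2952%
Post-stratifying to population shares instead:
  0.53×87 + 0.19×63.4 + 0.19×46.9 + 0.09×43.8 = 71.009%
Difference = 71.009 − 61.2952 = 9.7138 pp.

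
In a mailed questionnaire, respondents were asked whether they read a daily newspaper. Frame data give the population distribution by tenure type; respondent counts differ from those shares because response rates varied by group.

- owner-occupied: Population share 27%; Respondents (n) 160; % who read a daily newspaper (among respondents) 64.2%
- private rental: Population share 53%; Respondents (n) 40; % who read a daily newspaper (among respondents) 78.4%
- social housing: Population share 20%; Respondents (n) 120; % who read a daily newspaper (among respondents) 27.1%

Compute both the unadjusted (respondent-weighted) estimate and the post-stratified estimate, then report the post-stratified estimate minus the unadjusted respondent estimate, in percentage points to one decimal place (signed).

+12.2 percentage points

Without adjustment, the pooled respondent share is:
  (160/320)×64.2 + (40/320)×78.4 + (120/320)×27.1 = 52.0625%
Post-stratifying to population shares instead:
  0.27×64.2 + 0.53×78.4 + 0.2×27.1 = 64.306%
Difference = 64.306 − 52.0625 = 12.2435 pp.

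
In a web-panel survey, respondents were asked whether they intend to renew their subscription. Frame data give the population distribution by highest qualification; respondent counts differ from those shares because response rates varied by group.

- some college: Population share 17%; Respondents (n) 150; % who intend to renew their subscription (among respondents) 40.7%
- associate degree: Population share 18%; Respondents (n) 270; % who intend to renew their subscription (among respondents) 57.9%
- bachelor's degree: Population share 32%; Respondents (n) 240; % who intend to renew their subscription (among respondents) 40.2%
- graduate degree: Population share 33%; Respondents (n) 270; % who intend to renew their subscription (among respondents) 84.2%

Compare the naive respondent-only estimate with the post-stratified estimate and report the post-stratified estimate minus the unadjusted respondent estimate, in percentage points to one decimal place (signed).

Naive respondent-only estimate (weights = respondent counts):
  (150/930)×40.7 + (270/930)×57.9 + (240/930)×40.2 + (270/930)×84.2 = 58.1935%
Post-stratifying to population shares instead:
  0.17×40.7 + 0.18×57.9 + 0.32×40.2 + 0.33×84.2 = 57.991%
Difference = 57.991 − 58.1935 = -0.2025 pp.

-0.2 percentage points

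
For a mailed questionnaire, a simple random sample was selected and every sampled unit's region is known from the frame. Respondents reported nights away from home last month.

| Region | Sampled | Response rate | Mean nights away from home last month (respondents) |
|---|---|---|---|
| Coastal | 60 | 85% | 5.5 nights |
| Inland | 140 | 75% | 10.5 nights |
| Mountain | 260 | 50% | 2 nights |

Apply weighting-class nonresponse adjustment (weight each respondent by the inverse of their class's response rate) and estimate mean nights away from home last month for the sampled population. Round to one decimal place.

With weight = n_sampled/n_responded per class, the weighted class total is n_sampled:
  Coastal: 60 × 5.5 = 330
  Inland: 140 × 10.5 = 1470
  Mountain: 260 × 2 = 520
Adjusted estimate = 2320 / 460 = 5.04348 → 5.0.

5.0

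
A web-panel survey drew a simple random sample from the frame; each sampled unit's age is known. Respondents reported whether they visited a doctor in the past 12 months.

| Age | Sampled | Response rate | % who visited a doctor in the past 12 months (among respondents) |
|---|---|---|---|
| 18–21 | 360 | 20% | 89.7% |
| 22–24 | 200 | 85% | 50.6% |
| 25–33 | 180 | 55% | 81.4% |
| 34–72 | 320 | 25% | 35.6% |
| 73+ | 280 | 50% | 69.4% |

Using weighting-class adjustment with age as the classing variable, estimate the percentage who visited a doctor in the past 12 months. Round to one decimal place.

65.6%

With weight = n_sampled/n_responded per class, the weighted class total is n_sampled:
  18–21: 360 × 89.7 = 32,292
  22–24: 200 × 50.6 = 10,120
  25–33: 180 × 81.4 = 14652
  34–72: 320 × 35.6 = 11,392
  73+: 280 × 69.4 = 19,432
Adjusted estimate = 87,888 / 1,340 = 65.5881 → 65.6%.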